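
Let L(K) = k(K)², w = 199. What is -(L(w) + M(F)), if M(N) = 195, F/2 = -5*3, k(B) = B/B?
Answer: -196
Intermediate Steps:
k(B) = 1
F = -30 (F = 2*(-5*3) = 2*(-15) = -30)
L(K) = 1 (L(K) = 1² = 1)
-(L(w) + M(F)) = -(1 + 195) = -1*196 = -196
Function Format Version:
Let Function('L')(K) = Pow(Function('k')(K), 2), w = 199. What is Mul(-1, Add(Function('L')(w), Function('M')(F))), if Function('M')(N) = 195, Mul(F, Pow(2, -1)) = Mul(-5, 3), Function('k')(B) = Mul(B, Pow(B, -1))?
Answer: -196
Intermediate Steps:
Function('k')(B) = 1
F = -30 (F = Mul(2, Mul(-5, 3)) = Mul(2, -15) = -30)
Function('L')(K) = 1 (Function('L')(K) = Pow(1, 2) = 1)
Mul(-1, Add(Function('L')(w), Function('M')(F))) = Mul(-1, Add(1, 195)) = Mul(-1, 196) = -196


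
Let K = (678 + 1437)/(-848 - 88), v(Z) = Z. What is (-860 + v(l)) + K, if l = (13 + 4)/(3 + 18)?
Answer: -1881407/2184 ≈ -861.45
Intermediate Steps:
l = 17/21 ≈ 0.80952
K = -235/104 (K = 2115/(-936) = 2115*(-1/936) = -235/104 ≈ -2.2596)
(-860 + v(l)) + K = (-860 + 17/21) - 235/104 = -18043/21 - 235/104 = -1881407/2184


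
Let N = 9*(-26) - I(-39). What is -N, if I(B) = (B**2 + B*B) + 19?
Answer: 3295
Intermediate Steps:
I(B) = 19 + 2*B**2 (I(B) = (B**2 + B**2) + 19 = 2*B**2 + 19 = 19 + 2*B**2)
N = -3295 (N = 9*(-26) - (19 + 2*(-39)**2) = -234 - (19 + 2*1521) = -234 - (19 + 3042) = -234 - 1*3061 = -234 - 3061 = -3295)
-N = -1*(-3295) = 3295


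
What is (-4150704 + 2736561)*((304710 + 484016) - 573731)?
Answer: -304033674285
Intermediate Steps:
(-4150704 + 2736561)*((304710 + 484016) - 573731) = -1414143*(788726 - 573731) = -1414143*214995 = -304033674285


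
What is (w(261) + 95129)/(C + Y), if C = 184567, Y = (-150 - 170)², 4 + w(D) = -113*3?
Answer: 94786/286967 ≈ 0.33030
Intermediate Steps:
w(D) = -343 (w(D) = -4 - 113*3 = -4 - 339 = -343)
Y = 102400 (Y = (-320)² = 102400)
(w(261) + 95129)/(C + Y) = (-343 + 95129)/(184567 + 102400) = 94786/286967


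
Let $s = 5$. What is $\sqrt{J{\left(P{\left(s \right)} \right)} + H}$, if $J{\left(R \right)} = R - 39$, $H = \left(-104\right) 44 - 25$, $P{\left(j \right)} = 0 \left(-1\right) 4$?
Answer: $4 i \sqrt{290} \approx 68.118 i$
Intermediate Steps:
$P{\left(j \right)} = 0$ ($P{\left(j \right)} = 0 \cdot 4 = 0$)
$H = -4601$ ($H = -4576 - 25 = -4601$)
$J{\left(R \right)} = -39 + R$ ($J{\left(R \right)} = R - 39 = -39 + R$)
$\sqrt{J{\left(P{\left(s \right)} \right)} + H} = \sqrt{\left(-39 + 0\right) - 4601} = \sqrt{-39 - 4601} = \sqrt{-4640} = 4 i \sqrt{290}$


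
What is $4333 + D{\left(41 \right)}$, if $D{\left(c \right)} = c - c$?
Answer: $4333$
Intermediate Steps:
$D{\left(c \right)} = 0$
$4333 + D{\left(41 \right)} = 4333 + 0 = 4333$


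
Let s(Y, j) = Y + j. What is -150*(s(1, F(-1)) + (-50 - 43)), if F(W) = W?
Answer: 13950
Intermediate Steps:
-150*(s(1, F(-1)) + (-50 - 43)) = -150*((1 - 1) + (-50 - 43)) = -150*(0 - 93) = -150*(-93) = 13950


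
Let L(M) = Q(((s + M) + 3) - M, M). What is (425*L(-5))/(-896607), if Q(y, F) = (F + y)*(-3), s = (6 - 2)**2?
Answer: 5950/298869 ≈ 0.019908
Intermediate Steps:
s = 16 (s = 4**2 = 16)
Q(y, F) = -3*F - 3*y
L(M) = -57 - 3*M (L(M) = -3*M - 3*(((16 + M) + 3) - M) = -3*M - 3*((19 + M) - M) = -3*M - 3*19 = -3*M - 57 = -57 - 3*M)
(425*L(-5))/(-896607) = (425*(-57 - 3*(-5)))/(-896607) = (425*(-57 + 15))*(-1/896607) = (425*(-42))*(-1/896607) = -17850*(-1/896607) = 5950/298869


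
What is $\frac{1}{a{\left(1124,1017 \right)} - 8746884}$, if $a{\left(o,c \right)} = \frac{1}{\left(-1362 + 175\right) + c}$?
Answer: $- \frac{170}{1486970281} \approx -1.1433 \cdot 10^{-7}$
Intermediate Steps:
$a{\left(o,c \right)} = \frac{1}{-1187 + c}$
$\frac{1}{a{\left(1124,1017 \right)} - 8746884} = \frac{1}{\frac{1}{-1187 + 1017} - 8746884} = \frac{1}{\frac{1}{-170} - 8746884} = \frac{1}{- \frac{1}{170} - 8746884} = \frac{1}{- \frac{1486970281}{170}} = - \frac{170}{1486970281}$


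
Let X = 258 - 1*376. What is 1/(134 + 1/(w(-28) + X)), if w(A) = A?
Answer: 146/19563 ≈ 0.0074631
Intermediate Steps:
X = -118 (X = 258 - 376 = -118)
1/(134 + 1/(w(-28) + X)) = 1/(134 + 1/(-28 - 118)) = 1/(134 + 1/(-146)) = 1/(134 - 1/146) = 1/(19563/146) = 146/19563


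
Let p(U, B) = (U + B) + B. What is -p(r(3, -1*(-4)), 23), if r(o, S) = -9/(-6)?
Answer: -95/2 ≈ -47.500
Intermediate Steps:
r(o, S) = 3/2 (r(o, S) = -9*(-1/6) = 3/2)
p(U, B) = U + 2*B (p(U, B) = (B + U) + B = U + 2*B)
-p(r(3, -1*(-4)), 23) = -(3/2 + 2*23) = -(3/2 + 46) = -1*95/2 = -95/2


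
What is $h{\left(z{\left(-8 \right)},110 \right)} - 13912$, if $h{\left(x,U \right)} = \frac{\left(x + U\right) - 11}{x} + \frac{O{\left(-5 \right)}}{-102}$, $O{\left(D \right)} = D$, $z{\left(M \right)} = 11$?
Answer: $- \frac{1417999}{102} \approx -13902.0$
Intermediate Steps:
$h{\left(x,U \right)} = \frac{5}{102} + \frac{-11 + U + x}{x}$ ($h{\left(x,U \right)} = \frac{\left(x + U\right) - 11}{x} - \frac{5}{-102} = \frac{\left(U + x\right) - 11}{x} - - \frac{5}{102} = \frac{-11 + U + x}{x} + \frac{5}{102} = \frac{5}{102} + \frac{-11 + U + x}{x}$)
$h{\left(z{\left(-8 \right)},110 \right)} - 13912 = \frac{-11 + 110 + \frac{107}{102} \cdot 11}{11} - 13912 = \frac{-11 + 110 + \frac{1177}{102}}{11} - 13912 = \frac{1}{11} \cdot \frac{11275}{102} - 13912 = \frac{1025}{102} - 13912 = - \frac{1417999}{102}$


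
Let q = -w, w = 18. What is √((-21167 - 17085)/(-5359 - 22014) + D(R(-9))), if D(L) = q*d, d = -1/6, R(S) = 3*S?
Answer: √3294915383/27373 ≈ 2.0970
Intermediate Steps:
q = -18 (q = -1*18 = -18)
d = -⅙ (d = -1*⅙ = -⅙ ≈ -0.16667)
D(L) = 3 (D(L) = -18*(-⅙) = 3)
√((-21167 - 17085)/(-5359 - 22014) + D(R(-9))) = √((-21167 - 17085)/(-5359 - 22014) + 3) = √(-38252/(-27373) + 3) = √(-38252*(-1/27373) + 3) = √(38252/27373 + 3) = √(120371/27373) = √3294915383/27373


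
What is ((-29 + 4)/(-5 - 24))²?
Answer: 625/841 ≈ 0.74316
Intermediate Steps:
((-29 + 4)/(-5 - 24))² = (-25/(-29))² = (-25*(-1/29))² = (25/29)² = 625/841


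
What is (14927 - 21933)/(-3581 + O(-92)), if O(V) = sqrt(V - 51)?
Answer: 12544243/6411852 + 3503*I*sqrt(143)/6411852 ≈ 1.9564 + 0.0065332*I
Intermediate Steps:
O(V) = sqrt(-51 + V)
(14927 - 21933)/(-3581 + O(-92)) = (14927 - 21933)/(-3581 + sqrt(-51 - 92)) = -7006/(-3581 + sqrt(-143)) = -7006/(-3581 + I*sqrt(143))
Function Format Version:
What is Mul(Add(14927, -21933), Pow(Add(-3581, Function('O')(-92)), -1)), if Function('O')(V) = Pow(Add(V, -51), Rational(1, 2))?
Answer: Add(Rational(12544243, 6411852), Mul(Rational(3503, 6411852), I, Pow(143, Rational(1, 2)))) ≈ Add(1.9564, Mul(0.0065332, I))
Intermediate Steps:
Function('O')(V) = Pow(Add(-51, V), Rational(1, 2))
Mul(Add(14927, -21933), Pow(Add(-3581, Function('O')(-92)), -1)) = Mul(Add(14927, -21933), Pow(Add(-3581, Pow(Add(-51, -92), Rational(1, 2))), -1)) = Mul(-7006, Pow(Add(-3581, Pow(-143, Rational(1, 2))), -1)) = Mul(-7006, Pow(Add(-3581, Mul(I, Pow(143, Rational(1, 2)))), -1))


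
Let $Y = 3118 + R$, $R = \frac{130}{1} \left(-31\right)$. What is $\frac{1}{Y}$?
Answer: $- \frac{1}{912} \approx -0.0010965$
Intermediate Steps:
$R = -4030$ ($R = 130 \cdot 1 \left(-31\right) = 130 \left(-31\right) = -4030$)
$Y = -912$ ($Y = 3118 - 4030 = -912$)
$\frac{1}{Y} = \frac{1}{-912} = - \frac{1}{912}$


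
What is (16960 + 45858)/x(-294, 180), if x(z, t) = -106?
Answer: -31409/53 ≈ -592.62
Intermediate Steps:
(16960 + 45858)/x(-294, 180) = (16960 + 45858)/(-106) = 62818*(-1/106) = -31409/53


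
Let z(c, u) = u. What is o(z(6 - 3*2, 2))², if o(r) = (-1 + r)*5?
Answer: 25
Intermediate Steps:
o(r) = -5 + 5*r
o(z(6 - 3*2, 2))² = (-5 + 5*2)² = (-5 + 10)² = 5² = 25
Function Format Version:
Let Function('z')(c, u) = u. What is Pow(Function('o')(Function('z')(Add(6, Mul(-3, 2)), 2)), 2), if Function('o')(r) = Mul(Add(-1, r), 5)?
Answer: 25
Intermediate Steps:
Function('o')(r) = Add(-5, Mul(5, r))
Pow(Function('o')(Function('z')(Add(6, Mul(-3, 2)), 2)), 2) = Pow(Add(-5, Mul(5, 2)), 2) = Pow(Add(-5, 10), 2) = Pow(5, 2) = 25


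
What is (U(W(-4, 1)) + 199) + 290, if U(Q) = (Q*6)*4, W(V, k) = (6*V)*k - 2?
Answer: -135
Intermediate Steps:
W(V, k) = -2 + 6*V*k (W(V, k) = 6*V*k - 2 = -2 + 6*V*k)
U(Q) = 24*Q (U(Q) = (6*Q)*4 = 24*Q)
(U(W(-4, 1)) + 199) + 290 = (24*(-2 + 6*(-4)*1) + 199) + 290 = (24*(-2 - 24) + 199) + 290 = (24*(-26) + 199) + 290 = (-624 + 199) + 290 = -425 + 290 = -135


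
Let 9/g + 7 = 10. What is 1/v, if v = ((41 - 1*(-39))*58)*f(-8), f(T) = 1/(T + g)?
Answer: -1/928 ≈ -0.0010776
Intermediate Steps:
g = 3 (g = 9/(-7 + 10) = 9/3 = 9*(1/3) = 3)
f(T) = 1/(3 + T) (f(T) = 1/(T + 3) = 1/(3 + T))
v = -928 (v = ((41 - 1*(-39))*58)/(3 - 8) = ((41 + 39)*58)/(-5) = (80*58)*(-1/5) = 4640*(-1/5) = -928)
1/v = 1/(-928) = -1/928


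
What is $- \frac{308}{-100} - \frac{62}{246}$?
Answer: $\frac{8696}{3075} \approx 2.828$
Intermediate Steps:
$- \frac{308}{-100} - \frac{62}{246} = \left(-308\right) \left(- \frac{1}{100}\right) - \frac{31}{123} = \frac{77}{25} - \frac{31}{123} = \frac{8696}{3075}$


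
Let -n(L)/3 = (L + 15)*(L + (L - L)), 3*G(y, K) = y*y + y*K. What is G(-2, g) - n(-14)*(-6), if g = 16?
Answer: 728/3 ≈ 242.67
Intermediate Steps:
G(y, K) = y**2/3 + K*y/3 (G(y, K) = (y*y + y*K)/3 = (y**2 + K*y)/3 = y**2/3 + K*y/3)
n(L) = -3*L*(15 + L) (n(L) = -3*(L + 15)*(L + (L - L)) = -3*(15 + L)*(L + 0) = -3*(15 + L)*L = -3*L*(15 + L))
G(-2, g) - n(-14)*(-6) = (1/3)*(-2)*(16 - 2) - (-3*(-14)*(15 - 14))*(-6) = (1/3)*(-2)*14 - (-3*(-14)*1)*(-6) = -28/3 - 42*(-6) = -28/3 - 1*(-252) = -28/3 + 252 = 728/3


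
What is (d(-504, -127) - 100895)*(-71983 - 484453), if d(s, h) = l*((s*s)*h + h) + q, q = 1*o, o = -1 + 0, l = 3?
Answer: 53908283666628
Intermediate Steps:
o = -1
q = -1 (q = 1*(-1) = -1)
d(s, h) = -1 + 3*h + 3*h*s² (d(s, h) = 3*((s*s)*h + h) - 1 = 3*(s²*h + h) - 1 = 3*(h*s² + h) - 1 = 3*(h + h*s²) - 1 = (3*h + 3*h*s²) - 1 = -1 + 3*h + 3*h*s²)
(d(-504, -127) - 100895)*(-71983 - 484453) = ((-1 + 3*(-127) + 3*(-127)*(-504)²) - 100895)*(-71983 - 484453) = ((-1 - 381 + 3*(-127)*254016) - 100895)*(-556436) = ((-1 - 381 - 96780096) - 100895)*(-556436) = (-96780478 - 100895)*(-556436) = -96881373*(-556436) = 53908283666628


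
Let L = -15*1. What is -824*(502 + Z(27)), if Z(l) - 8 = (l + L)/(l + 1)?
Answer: -2944152/7 ≈ -4.2059e+5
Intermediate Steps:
L = -15
Z(l) = 8 + (-15 + l)/(1 + l) (Z(l) = 8 + (l - 15)/(l + 1) = 8 + (-15 + l)/(1 + l))
-824*(502 + Z(27)) = -824*(502 + (-7 + 9*27)/(1 + 27)) = -824*(502 + (-7 + 243)/28) = -824*(502 + (1/28)*236) = -824*(502 + 59/7) = -824*3573/7 = -2944152/7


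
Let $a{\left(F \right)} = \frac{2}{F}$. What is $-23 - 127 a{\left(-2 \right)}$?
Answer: $104$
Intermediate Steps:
$-23 - 127 a{\left(-2 \right)} = -23 - 127 \frac{2}{-2} = -23 - 127 \cdot 2 \left(- \frac{1}{2}\right) = -23 - -127 = -23 + 127 = 104$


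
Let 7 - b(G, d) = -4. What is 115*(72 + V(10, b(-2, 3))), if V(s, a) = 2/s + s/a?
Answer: 92483/11 ≈ 8407.5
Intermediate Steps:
b(G, d) = 11 (b(G, d) = 7 - 1*(-4) = 7 + 4 = 11)
115*(72 + V(10, b(-2, 3))) = 115*(72 + (2/10 + 10/11)) = 115*(72 + (2*(⅒) + 10*(1/11))) = 115*(72 + (⅕ + 10/11)) = 115*(72 + 61/55) = 115*(4021/55) = 92483/11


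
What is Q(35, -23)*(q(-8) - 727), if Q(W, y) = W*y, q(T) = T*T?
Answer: 533715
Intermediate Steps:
q(T) = T²
Q(35, -23)*(q(-8) - 727) = (35*(-23))*((-8)² - 727) = -805*(64 - 727) = -805*(-663) = 533715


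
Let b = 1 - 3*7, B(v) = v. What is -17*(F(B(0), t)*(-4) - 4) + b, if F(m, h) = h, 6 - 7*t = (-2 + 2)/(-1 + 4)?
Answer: 744/7 ≈ 106.29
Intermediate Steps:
t = 6/7 (t = 6/7 - (-2 + 2)/(7*(-1 + 4)) = 6/7 - 0/3 = 6/7 - ⅐*0 = 6/7 + 0 = 6/7 ≈ 0.85714)
b = -20 (b = 1 - 21 = -20)
-17*(F(B(0), t)*(-4) - 4) + b = -17*((6/7)*(-4) - 4) - 20 = -17*(-24/7 - 4) - 20 = -17*(-52/7) - 20 = 884/7 - 20 = 744/7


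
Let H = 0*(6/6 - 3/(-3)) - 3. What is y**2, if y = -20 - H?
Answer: 289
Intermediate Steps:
H = -3 (H = 0*(6*(1/6) - 3*(-1/3)) - 3 = 0*(1 + 1) - 3 = 0*2 - 3 = 0 - 3 = -3)
y = -17 (y = -20 - 1*(-3) = -20 + 3 = -17)
y**2 = (-17)**2 = 289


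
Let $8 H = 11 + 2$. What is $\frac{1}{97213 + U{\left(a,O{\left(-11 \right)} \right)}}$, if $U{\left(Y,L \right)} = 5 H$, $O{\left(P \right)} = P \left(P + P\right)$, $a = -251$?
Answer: $\frac{8}{777769} \approx 1.0286 \cdot 10^{-5}$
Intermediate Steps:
$H = \frac{13}{8}$ ($H = \frac{11 + 2}{8} = \frac{1}{8} \cdot 13 = \frac{13}{8} \approx 1.625$)
$O{\left(P \right)} = 2 P^{2}$ ($O{\left(P \right)} = P 2 P = 2 P^{2}$)
$U{\left(Y,L \right)} = \frac{65}{8}$ ($U{\left(Y,L \right)} = 5 \cdot \frac{13}{8} = \frac{65}{8}$)
$\frac{1}{97213 + U{\left(a,O{\left(-11 \right)} \right)}} = \frac{1}{97213 + \frac{65}{8}} = \frac{1}{\frac{777769}{8}} = \frac{8}{777769}$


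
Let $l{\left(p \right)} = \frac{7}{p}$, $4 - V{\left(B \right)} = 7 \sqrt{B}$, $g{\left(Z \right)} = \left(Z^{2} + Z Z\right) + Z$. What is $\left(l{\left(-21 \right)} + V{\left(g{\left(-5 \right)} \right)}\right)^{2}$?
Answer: $\frac{19966}{9} - 154 \sqrt{5} \approx 1874.1$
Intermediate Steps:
$g{\left(Z \right)} = Z + 2 Z^{2}$ ($g{\left(Z \right)} = \left(Z^{2} + Z^{2}\right) + Z = 2 Z^{2} + Z = Z + 2 Z^{2}$)
$V{\left(B \right)} = 4 - 7 \sqrt{B}$
$\left(l{\left(-21 \right)} + V{\left(g{\left(-5 \right)} \right)}\right)^{2} = \left(\frac{7}{-21} + \left(4 - 7 \sqrt{- 5 \left(1 + 2 \left(-5\right)\right)}\right)\right)^{2} = \left(7 \left(- \frac{1}{21}\right) + \left(4 - 7 \sqrt{- 5 \left(1 - 10\right)}\right)\right)^{2} = \left(- \frac{1}{3} + \left(4 - 7 \sqrt{\left(-5\right) \left(-9\right)}\right)\right)^{2} = \left(- \frac{1}{3} + \left(4 - 7 \sqrt{45}\right)\right)^{2} = \left(- \frac{1}{3} + \left(4 - 7 \cdot 3 \sqrt{5}\right)\right)^{2} = \left(- \frac{1}{3} + \left(4 - 21 \sqrt{5}\right)\right)^{2} = \left(\frac{11}{3} - 21 \sqrt{5}\right)^{2}$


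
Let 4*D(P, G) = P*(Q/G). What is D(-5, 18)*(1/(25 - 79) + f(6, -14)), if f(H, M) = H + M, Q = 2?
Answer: 2165/1944 ≈ 1.1137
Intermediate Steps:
D(P, G) = P/(2*G) (D(P, G) = (P*(2/G))/4 = (2*P/G)/4 = P/(2*G))
D(-5, 18)*(1/(25 - 79) + f(6, -14)) = ((½)*(-5)/18)*(1/(25 - 79) + (6 - 14)) = ((½)*(-5)*(1/18))*(1/(-54) - 8) = -5*(-1/54 - 8)/36 = -5/36*(-433/54) = 2165/1944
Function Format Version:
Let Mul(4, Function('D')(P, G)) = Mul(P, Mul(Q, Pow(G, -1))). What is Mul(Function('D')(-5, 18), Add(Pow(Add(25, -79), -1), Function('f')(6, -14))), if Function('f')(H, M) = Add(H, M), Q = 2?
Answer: Rational(2165, 1944) ≈ 1.1137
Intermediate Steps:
Function('D')(P, G) = Mul(Rational(1, 2), P, Pow(G, -1)) (Function('D')(P, G) = Mul(Rational(1, 4), Mul(P, Mul(2, Pow(G, -1)))) = Mul(Rational(1, 4), Mul(2, P, Pow(G, -1))) = Mul(Rational(1, 2), P, Pow(G, -1)))
Mul(Function('D')(-5, 18), Add(Pow(Add(25, -79), -1), Function('f')(6, -14))) = Mul(Mul(Rational(1, 2), -5, Pow(18, -1)), Add(Pow(Add(25, -79), -1), Add(6, -14))) = Mul(Mul(Rational(1, 2), -5, Rational(1, 18)), Add(Pow(-54, -1), -8)) = Mul(Rational(-5, 36), Add(Rational(-1, 54), -8)) = Mul(Rational(-5, 36), Rational(-433, 54)) = Rational(2165, 1944)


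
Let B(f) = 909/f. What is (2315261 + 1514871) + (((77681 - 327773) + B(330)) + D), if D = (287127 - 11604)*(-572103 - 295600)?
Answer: -26297540898887/110 ≈ -2.3907e+11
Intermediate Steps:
D = -239072133669 (D = 275523*(-867703) = -239072133669)
(2315261 + 1514871) + (((77681 - 327773) + B(330)) + D) = (2315261 + 1514871) + (((77681 - 327773) + 909/330) - 239072133669) = 3830132 + ((-250092 + 909*(1/330)) - 239072133669) = 3830132 + ((-250092 + 303/110) - 239072133669) = 3830132 + (-27509817/110 - 239072133669) = 3830132 - 26297962213407/110 = -26297540898887/110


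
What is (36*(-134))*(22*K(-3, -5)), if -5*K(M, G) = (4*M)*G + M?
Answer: 6049296/5 ≈ 1.2099e+6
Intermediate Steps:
K(M, G) = -M/5 - 4*G*M/5 (K(M, G) = -((4*M)*G + M)/5 = -(4*G*M + M)/5 = -(M + 4*G*M)/5 = -M/5 - 4*G*M/5)
(36*(-134))*(22*K(-3, -5)) = (36*(-134))*(22*(-⅕*(-3)*(1 + 4*(-5)))) = -106128*(-⅕*(-3)*(1 - 20)) = -106128*(-⅕*(-3)*(-19)) = -106128*(-57)/5 = -4824*(-1254/5) = 6049296/5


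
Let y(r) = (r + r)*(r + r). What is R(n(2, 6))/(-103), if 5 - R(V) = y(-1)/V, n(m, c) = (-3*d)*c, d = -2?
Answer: -44/927 ≈ -0.047465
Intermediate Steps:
y(r) = 4*r² (y(r) = (2*r)*(2*r) = 4*r²)
n(m, c) = 6*c (n(m, c) = (-3*(-2))*c = 6*c)
R(V) = 5 - 4/V (R(V) = 5 - 4*(-1)²/V = 5 - 4*1/V = 5 - 4/V)
R(n(2, 6))/(-103) = (5 - 4/(6*6))/(-103) = (5 - 4/36)*(-1/103) = (5 - 4*1/36)*(-1/103) = (5 - ⅑)*(-1/103) = (44/9)*(-1/103) = -44/927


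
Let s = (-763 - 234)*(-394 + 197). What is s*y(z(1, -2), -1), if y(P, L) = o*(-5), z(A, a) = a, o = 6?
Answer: -5892270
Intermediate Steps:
y(P, L) = -30 (y(P, L) = 6*(-5) = -30)
s = 196409 (s = -997*(-197) = 196409)
s*y(z(1, -2), -1) = 196409*(-30) = -5892270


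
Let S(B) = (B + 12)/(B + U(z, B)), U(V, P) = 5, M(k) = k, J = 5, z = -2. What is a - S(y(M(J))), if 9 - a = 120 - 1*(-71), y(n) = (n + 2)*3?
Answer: -4765/26 ≈ -183.27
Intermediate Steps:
y(n) = 6 + 3*n (y(n) = (2 + n)*3 = 6 + 3*n)
a = -182 (a = 9 - (120 - 1*(-71)) = 9 - (120 + 71) = 9 - 1*191 = 9 - 191 = -182)
S(B) = (12 + B)/(5 + B) (S(B) = (B + 12)/(B + 5) = (12 + B)/(5 + B))
a - S(y(M(J))) = -182 - (12 + (6 + 3*5))/(5 + (6 + 3*5)) = -182 - (12 + (6 + 15))/(5 + (6 + 15)) = -182 - (12 + 21)/(5 + 21) = -182 - 33/26 = -4765/26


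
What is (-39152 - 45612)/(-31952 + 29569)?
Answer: 84764/2383 ≈ 35.570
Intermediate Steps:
(-39152 - 45612)/(-31952 + 29569) = -84764/(-2383) = -84764*(-1/2383) = 84764/2383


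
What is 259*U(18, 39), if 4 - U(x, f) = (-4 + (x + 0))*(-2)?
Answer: 8288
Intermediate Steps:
U(x, f) = -4 + 2*x (U(x, f) = 4 - (-4 + (x + 0))*(-2) = 4 - (-4 + x)*(-2) = 4 - (8 - 2*x) = 4 + (-8 + 2*x) = -4 + 2*x)
259*U(18, 39) = 259*(-4 + 2*18) = 259*(-4 + 36) = 259*32 = 8288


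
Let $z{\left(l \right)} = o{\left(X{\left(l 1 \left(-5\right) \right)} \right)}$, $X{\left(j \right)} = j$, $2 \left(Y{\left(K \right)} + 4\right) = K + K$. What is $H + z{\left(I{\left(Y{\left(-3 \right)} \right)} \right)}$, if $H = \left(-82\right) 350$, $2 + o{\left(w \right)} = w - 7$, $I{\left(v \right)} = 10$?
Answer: $-28759$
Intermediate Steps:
$Y{\left(K \right)} = -4 + K$ ($Y{\left(K \right)} = -4 + \frac{K + K}{2} = -4 + \frac{2 K}{2} = -4 + K$)
$o{\left(w \right)} = -9 + w$ ($o{\left(w \right)} = -2 + \left(w - 7\right) = -2 + \left(-7 + w\right) = -9 + w$)
$H = -28700$
$z{\left(l \right)} = -9 - 5 l$ ($z{\left(l \right)} = -9 + l 1 \left(-5\right) = -9 + l \left(-5\right) = -9 - 5 l$)
$H + z{\left(I{\left(Y{\left(-3 \right)} \right)} \right)} = -28700 - 59 = -28759$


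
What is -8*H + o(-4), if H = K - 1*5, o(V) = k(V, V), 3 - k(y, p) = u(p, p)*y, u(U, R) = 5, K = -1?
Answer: 71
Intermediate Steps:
k(y, p) = 3 - 5*y
o(V) = 3 - 5*V
H = -6 (H = -1 - 1*5 = -1 - 5 = -6)
-8*H + o(-4) = -8*(-6) + (3 - 5*(-4)) = 48 + (3 + 20) = 48 + 23 = 71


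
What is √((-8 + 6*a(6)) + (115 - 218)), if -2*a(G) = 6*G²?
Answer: I*√759 ≈ 27.55*I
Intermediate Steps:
a(G) = -3*G²
√((-8 + 6*a(6)) + (115 - 218)) = √((-8 + 6*(-3*6²)) + (115 - 218)) = √((-8 + 6*(-3*36)) - 103) = √((-8 + 6*(-108)) - 103) = √((-8 - 648) - 103) = √(-656 - 103) = √(-759) = I*√759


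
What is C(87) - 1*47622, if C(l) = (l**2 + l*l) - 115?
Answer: -32599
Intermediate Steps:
C(l) = -115 + 2*l**2 (C(l) = (l**2 + l**2) - 115 = 2*l**2 - 115 = -115 + 2*l**2)
C(87) - 1*47622 = (-115 + 2*87**2) - 1*47622 = (-115 + 2*7569) - 47622 = (-115 + 15138) - 47622 = 15023 - 47622 = -32599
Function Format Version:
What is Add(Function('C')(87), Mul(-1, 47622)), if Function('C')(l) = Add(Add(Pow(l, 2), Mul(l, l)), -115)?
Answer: -32599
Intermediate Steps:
Function('C')(l) = Add(-115, Mul(2, Pow(l, 2))) (Function('C')(l) = Add(Add(Pow(l, 2), Pow(l, 2)), -115) = Add(Mul(2, Pow(l, 2)), -115) = Add(-115, Mul(2, Pow(l, 2))))
Add(Function('C')(87), Mul(-1, 47622)) = Add(Add(-115, Mul(2, Pow(87, 2))), Mul(-1, 47622)) = Add(Add(-115, Mul(2, 7569)), -47622) = Add(Add(-115, 15138), -47622) = Add(15023, -47622) = -32599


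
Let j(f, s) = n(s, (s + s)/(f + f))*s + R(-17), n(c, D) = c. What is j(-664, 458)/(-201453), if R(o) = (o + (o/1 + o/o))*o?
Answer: -210325/201453 ≈ -1.0440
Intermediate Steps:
R(o) = o*(1 + 2*o) (R(o) = (o + (o*1 + 1))*o = (o + (o + 1))*o = (o + (1 + o))*o = (1 + 2*o)*o = o*(1 + 2*o))
j(f, s) = 561 + s² (j(f, s) = s*s - 17*(1 + 2*(-17)) = s² - 17*(1 - 34) = s² - 17*(-33) = s² + 561 = 561 + s²)
j(-664, 458)/(-201453) = (561 + 458²)/(-201453) = (561 + 209764)*(-1/201453) = 210325*(-1/201453) = -210325/201453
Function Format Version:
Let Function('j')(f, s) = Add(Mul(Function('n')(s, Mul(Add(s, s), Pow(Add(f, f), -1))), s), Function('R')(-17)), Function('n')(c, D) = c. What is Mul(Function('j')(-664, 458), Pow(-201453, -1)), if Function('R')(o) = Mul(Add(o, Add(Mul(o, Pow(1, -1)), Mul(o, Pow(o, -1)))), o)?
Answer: Rational(-210325, 201453) ≈ -1.0440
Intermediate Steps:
Function('R')(o) = Mul(o, Add(1, Mul(2, o))) (Function('R')(o) = Mul(Add(o, Add(Mul(o, 1), 1)), o) = Mul(Add(o, Add(o, 1)), o) = Mul(Add(o, Add(1, o)), o) = Mul(Add(1, Mul(2, o)), o) = Mul(o, Add(1, Mul(2, o))))
Function('j')(f, s) = Add(561, Pow(s, 2)) (Function('j')(f, s) = Add(Mul(s, s), Mul(-17, Add(1, Mul(2, -17)))) = Add(Pow(s, 2), Mul(-17, Add(1, -34))) = Add(Pow(s, 2), Mul(-17, -33)) = Add(Pow(s, 2), 561) = Add(561, Pow(s, 2)))
Mul(Function('j')(-664, 458), Pow(-201453, -1)) = Mul(Add(561, Pow(458, 2)), Pow(-201453, -1)) = Mul(Add(561, 209764), Rational(-1, 201453)) = Mul(210325, Rational(-1, 201453)) = Rational(-210325, 201453)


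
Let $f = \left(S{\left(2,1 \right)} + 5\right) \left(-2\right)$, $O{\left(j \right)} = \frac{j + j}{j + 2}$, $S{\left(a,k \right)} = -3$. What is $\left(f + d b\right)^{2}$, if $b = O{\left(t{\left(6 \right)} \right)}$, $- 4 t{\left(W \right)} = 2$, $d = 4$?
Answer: $\frac{400}{9} \approx 44.444$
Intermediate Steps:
$t{\left(W \right)} = - \frac{1}{2}$ ($t{\left(W \right)} = \left(- \frac{1}{4}\right) 2 = - \frac{1}{2}$)
$O{\left(j \right)} = \frac{2 j}{2 + j}$
$f = -4$ ($f = \left(-3 + 5\right) \left(-2\right) = 2 \left(-2\right) = -4$)
$b = - \frac{2}{3}$ ($b = 2 \left(- \frac{1}{2}\right) \frac{1}{2 - \frac{1}{2}} = 2 \left(- \frac{1}{2}\right) \frac{1}{\frac{3}{2}} = 2 \left(- \frac{1}{2}\right) \frac{2}{3} = - \frac{2}{3} \approx -0.66667$)
$\left(f + d b\right)^{2} = \left(-4 + 4 \left(- \frac{2}{3}\right)\right)^{2} = \left(-4 - \frac{8}{3}\right)^{2} = \left(- \frac{20}{3}\right)^{2} = \frac{400}{9}$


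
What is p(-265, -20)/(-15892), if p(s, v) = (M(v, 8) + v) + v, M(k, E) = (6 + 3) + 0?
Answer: 31/15892 ≈ 0.0019507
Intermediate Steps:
M(k, E) = 9 (M(k, E) = 9 + 0 = 9)
p(s, v) = 9 + 2*v (p(s, v) = (9 + v) + v = 9 + 2*v)
p(-265, -20)/(-15892) = (9 + 2*(-20))/(-15892) = (9 - 40)*(-1/15892) = -31*(-1/15892) = 31/15892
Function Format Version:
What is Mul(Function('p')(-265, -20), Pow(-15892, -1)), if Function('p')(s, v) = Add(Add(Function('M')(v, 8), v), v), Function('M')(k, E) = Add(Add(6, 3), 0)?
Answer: Rational(31, 15892) ≈ 0.0019507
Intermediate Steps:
Function('M')(k, E) = 9 (Function('M')(k, E) = Add(9, 0) = 9)
Function('p')(s, v) = Add(9, Mul(2, v)) (Function('p')(s, v) = Add(Add(9, v), v) = Add(9, Mul(2, v)))
Mul(Function('p')(-265, -20), Pow(-15892, -1)) = Mul(Add(9, Mul(2, -20)), Pow(-15892, -1)) = Mul(Add(9, -40), Rational(-1, 15892)) = Mul(-31, Rational(-1, 15892)) = Rational(31, 15892)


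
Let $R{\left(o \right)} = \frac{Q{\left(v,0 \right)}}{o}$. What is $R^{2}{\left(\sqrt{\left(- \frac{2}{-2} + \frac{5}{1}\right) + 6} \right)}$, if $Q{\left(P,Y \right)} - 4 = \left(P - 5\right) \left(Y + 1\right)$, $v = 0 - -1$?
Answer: $0$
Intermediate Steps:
$v = 1$ ($v = 0 + 1 = 1$)
$Q{\left(P,Y \right)} = 4 + \left(1 + Y\right) \left(-5 + P\right)$ ($Q{\left(P,Y \right)} = 4 + \left(P - 5\right) \left(Y + 1\right) = 4 + \left(-5 + P\right) \left(1 + Y\right) = 4 + \left(1 + Y\right) \left(-5 + P\right)$)
$R{\left(o \right)} = 0$ ($R{\left(o \right)} = \frac{-1 + 1 - 0 + 1 \cdot 0}{o} = \frac{-1 + 1 + 0 + 0}{o} = \frac{0}{o} = 0$)
$R^{2}{\left(\sqrt{\left(- \frac{2}{-2} + \frac{5}{1}\right) + 6} \right)} = 0^{2} = 0$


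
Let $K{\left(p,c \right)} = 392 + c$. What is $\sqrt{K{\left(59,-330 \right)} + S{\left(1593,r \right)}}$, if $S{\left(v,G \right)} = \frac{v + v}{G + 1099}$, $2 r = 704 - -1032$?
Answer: $\frac{2 \sqrt{61537595}}{1967} \approx 7.9762$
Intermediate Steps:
$r = 868$ ($r = \frac{704 - -1032}{2} = \frac{704 + 1032}{2} = \frac{1}{2} \cdot 1736 = 868$)
$S{\left(v,G \right)} = \frac{2 v}{1099 + G}$
$\sqrt{K{\left(59,-330 \right)} + S{\left(1593,r \right)}} = \sqrt{\left(392 - 330\right) + 2 \cdot 1593 \frac{1}{1099 + 868}} = \sqrt{62 + 2 \cdot 1593 \cdot \frac{1}{1967}} = \sqrt{62 + \frac{3186}{1967}} = \sqrt{\frac{125140}{1967}} = \frac{2 \sqrt{61537595}}{1967}$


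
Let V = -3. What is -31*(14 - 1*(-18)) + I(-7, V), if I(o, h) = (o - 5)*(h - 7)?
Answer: -872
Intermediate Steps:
I(o, h) = (-7 + h)*(-5 + o) (I(o, h) = (-5 + o)*(-7 + h) = (-7 + h)*(-5 + o))
-31*(14 - 1*(-18)) + I(-7, V) = -31*(14 - 1*(-18)) + (35 - 7*(-7) - 5*(-3) - 3*(-7)) = -31*(14 + 18) + (35 + 49 + 15 + 21) = -31*32 + 120 = -992 + 120 = -872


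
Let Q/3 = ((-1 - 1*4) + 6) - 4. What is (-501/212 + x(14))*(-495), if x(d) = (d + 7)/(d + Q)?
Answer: -192753/212 ≈ -909.21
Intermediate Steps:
Q = -9 (Q = 3*(((-1 - 1*4) + 6) - 4) = 3*(((-1 - 4) + 6) - 4) = 3*((-5 + 6) - 4) = 3*(1 - 4) = 3*(-3) = -9)
x(d) = (7 + d)/(-9 + d) (x(d) = (d + 7)/(d - 9) = (7 + d)/(-9 + d))
(-501/212 + x(14))*(-495) = (-501/212 + (7 + 14)/(-9 + 14))*(-495) = (-501*1/212 + 21/5)*(-495) = (-501/212 + (1/5)*21)*(-495) = (-501/212 + 21/5)*(-495) = (1947/1060)*(-495) = -192753/212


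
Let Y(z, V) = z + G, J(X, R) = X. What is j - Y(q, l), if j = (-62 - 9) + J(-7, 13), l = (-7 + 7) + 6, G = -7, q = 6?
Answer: -77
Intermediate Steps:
l = 6 (l = 0 + 6 = 6)
Y(z, V) = -7 + z (Y(z, V) = z - 7 = -7 + z)
j = -78 (j = (-62 - 9) - 7 = -71 - 7 = -78)
j - Y(q, l) = -78 - (-7 + 6) = -78 - 1*(-1) = -78 + 1 = -77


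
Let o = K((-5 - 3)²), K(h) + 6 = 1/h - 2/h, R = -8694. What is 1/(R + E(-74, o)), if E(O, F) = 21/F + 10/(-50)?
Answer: -55/478373 ≈ -0.00011497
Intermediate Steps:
K(h) = -6 - 1/h (K(h) = -6 + (1/h - 2/h) = -6 - 1/h)
o = -385/64 (o = -6 - 1/((-5 - 3)²) = -6 - 1/((-8)²) = -6 - 1/64 = -385/64 ≈ -6.0156)
E(O, F) = -⅕ + 21/F (E(O, F) = 21/F + 10*(-1/50) = 21/F - ⅕ = -⅕ + 21/F)
1/(R + E(-74, o)) = 1/(-8694 + (105 - 1*(-385/64))/(5*(-385/64))) = 1/(-8694 + (⅕)*(-64/385)*(105 + 385/64)) = 1/(-8694 + (⅕)*(-64/385)*(7105/64)) = 1/(-8694 - 203/55) = 1/(-478373/55) = -55/478373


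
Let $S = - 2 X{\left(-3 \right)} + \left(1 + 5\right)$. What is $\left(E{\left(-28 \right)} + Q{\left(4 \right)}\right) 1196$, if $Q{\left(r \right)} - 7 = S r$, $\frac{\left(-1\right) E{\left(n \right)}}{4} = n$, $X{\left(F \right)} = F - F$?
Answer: $171028$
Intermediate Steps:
$X{\left(F \right)} = 0$
$E{\left(n \right)} = - 4 n$
$S = 6$ ($S = \left(-2\right) 0 + \left(1 + 5\right) = 0 + 6 = 6$)
$Q{\left(r \right)} = 7 + 6 r$
$\left(E{\left(-28 \right)} + Q{\left(4 \right)}\right) 1196 = \left(\left(-4\right) \left(-28\right) + \left(7 + 6 \cdot 4\right)\right) 1196 = \left(112 + \left(7 + 24\right)\right) 1196 = \left(112 + 31\right) 1196 = 143 \cdot 1196 = 171028$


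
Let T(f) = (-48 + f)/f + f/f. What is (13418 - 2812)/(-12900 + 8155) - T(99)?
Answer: -587248/156585 ≈ -3.7503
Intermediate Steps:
T(f) = 1 + (-48 + f)/f (T(f) = (-48 + f)/f + 1 = 1 + (-48 + f)/f)
(13418 - 2812)/(-12900 + 8155) - T(99) = (13418 - 2812)/(-12900 + 8155) - (2 - 48/99) = 10606/(-4745) - (2 - 48*1/99) = 10606*(-1/4745) - (2 - 16/33) = -10606/4745 - 1*50/33 = -10606/4745 - 50/33 = -587248/156585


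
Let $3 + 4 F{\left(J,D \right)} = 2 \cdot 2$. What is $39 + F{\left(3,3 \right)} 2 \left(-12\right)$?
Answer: $33$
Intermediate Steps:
$F{\left(J,D \right)} = \frac{1}{4}$ ($F{\left(J,D \right)} = - \frac{3}{4} + \frac{2 \cdot 2}{4} = - \frac{3}{4} + \frac{1}{4} \cdot 4 = - \frac{3}{4} + 1 = \frac{1}{4}$)
$39 + F{\left(3,3 \right)} 2 \left(-12\right) = 39 + \frac{2 \left(-12\right)}{4} = 39 + \frac{1}{4} \left(-24\right) = 39 - 6 = 33$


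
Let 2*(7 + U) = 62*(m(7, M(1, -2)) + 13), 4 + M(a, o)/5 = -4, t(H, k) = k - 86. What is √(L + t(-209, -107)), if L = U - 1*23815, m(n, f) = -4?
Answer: 2*I*√5934 ≈ 154.06*I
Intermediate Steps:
t(H, k) = -86 + k
M(a, o) = -40 (M(a, o) = -20 + 5*(-4) = -20 - 20 = -40)
U = 272 (U = -7 + (62*(-4 + 13))/2 = -7 + (62*9)/2 = -7 + (½)*558 = -7 + 279 = 272)
L = -23543 (L = 272 - 1*23815 = 272 - 23815 = -23543)
√(L + t(-209, -107)) = √(-23543 + (-86 - 107)) = √(-23543 - 193) = √(-23736) = 2*I*√5934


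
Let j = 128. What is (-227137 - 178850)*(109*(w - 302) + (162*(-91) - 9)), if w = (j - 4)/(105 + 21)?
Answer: 405498326981/21 ≈ 1.9309e+10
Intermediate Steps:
w = 62/63 (w = (128 - 4)/(105 + 21) = 124/126 = 124*(1/126) = 62/63 ≈ 0.98413)
(-227137 - 178850)*(109*(w - 302) + (162*(-91) - 9)) = (-227137 - 178850)*(109*(62/63 - 302) + (162*(-91) - 9)) = -405987*(109*(-18964/63) + (-14742 - 9)) = -405987*(-2067076/63 - 14751) = -405987*(-2996389/63) = 405498326981/21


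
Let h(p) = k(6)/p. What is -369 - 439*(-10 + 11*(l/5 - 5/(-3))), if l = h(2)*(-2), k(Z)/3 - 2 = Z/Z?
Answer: 69973/15 ≈ 4664.9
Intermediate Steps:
k(Z) = 9 (k(Z) = 6 + 3*(Z/Z) = 6 + 3*1 = 6 + 3 = 9)
h(p) = 9/p
l = -9 (l = (9/2)*(-2) = -9)
-369 - 439*(-10 + 11*(l/5 - 5/(-3))) = -369 - 439*(-10 + 11*(-9/5 - 5/(-3))) = -369 - 439*(-10 + 11*(-9*⅕ - 5*(-⅓))) = -369 - 439*(-10 + 11*(-9/5 + 5/3)) = -369 - 439*(-10 + 11*(-2/15)) = -369 - 439*(-10 - 22/15) = -369 - 439*(-172/15) = -369 + 75508/15 = 69973/15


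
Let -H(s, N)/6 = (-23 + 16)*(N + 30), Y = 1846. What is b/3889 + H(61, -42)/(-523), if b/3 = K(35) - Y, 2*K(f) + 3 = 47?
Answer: -901800/2033947 ≈ -0.44337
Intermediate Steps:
K(f) = 22 (K(f) = -3/2 + (½)*47 = -3/2 + 47/2 = 22)
b = -5472 (b = 3*(22 - 1*1846) = 3*(22 - 1846) = 3*(-1824) = -5472)
H(s, N) = 1260 + 42*N (H(s, N) = -6*(-23 + 16)*(N + 30) = -(-42)*(30 + N) = -6*(-210 - 7*N) = 1260 + 42*N)
b/3889 + H(61, -42)/(-523) = -5472/3889 + (1260 + 42*(-42))/(-523) = -5472*1/3889 + (1260 - 1764)*(-1/523) = -5472/3889 - 504*(-1/523) = -5472/3889 + 504/523 = -901800/2033947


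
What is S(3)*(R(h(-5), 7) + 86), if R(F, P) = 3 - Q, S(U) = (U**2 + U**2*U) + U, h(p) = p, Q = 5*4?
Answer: 2691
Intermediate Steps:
Q = 20
S(U) = U + U**2 + U**3 (S(U) = (U**2 + U**3) + U = U + U**2 + U**3)
R(F, P) = -17 (R(F, P) = 3 - 1*20 = 3 - 20 = -17)
S(3)*(R(h(-5), 7) + 86) = (3*(1 + 3 + 3**2))*(-17 + 86) = (3*(1 + 3 + 9))*69 = (3*13)*69 = 39*69 = 2691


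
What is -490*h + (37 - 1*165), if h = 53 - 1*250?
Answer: 96402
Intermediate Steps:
h = -197 (h = 53 - 250 = -197)
-490*h + (37 - 1*165) = -490*(-197) + (37 - 1*165) = 96530 + (37 - 165) = 96530 - 128 = 96402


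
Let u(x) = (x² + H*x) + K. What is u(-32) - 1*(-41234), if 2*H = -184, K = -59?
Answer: 45143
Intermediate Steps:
H = -92 (H = (½)*(-184) = -92)
u(x) = -59 + x² - 92*x (u(x) = (x² - 92*x) - 59 = -59 + x² - 92*x)
u(-32) - 1*(-41234) = (-59 + (-32)² - 92*(-32)) - 1*(-41234) = (-59 + 1024 + 2944) + 41234 = 3909 + 41234 = 45143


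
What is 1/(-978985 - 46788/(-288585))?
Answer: -96195/94173446479 ≈ -1.0215e-6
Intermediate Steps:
1/(-978985 - 46788/(-288585)) = 1/(-978985 - 46788*(-1/288585)) = 1/(-978985 + 15596/96195) = 1/(-94173446479/96195) = -96195/94173446479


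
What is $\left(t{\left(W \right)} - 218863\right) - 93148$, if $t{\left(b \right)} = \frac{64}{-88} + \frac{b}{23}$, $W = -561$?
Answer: $- \frac{78945138}{253} \approx -3.1204 \cdot 10^{5}$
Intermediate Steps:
$t{\left(b \right)} = - \frac{8}{11} + \frac{b}{23}$ ($t{\left(b \right)} = 64 \left(- \frac{1}{88}\right) + b \frac{1}{23} = - \frac{8}{11} + \frac{b}{23}$)
$\left(t{\left(W \right)} - 218863\right) - 93148 = \left(\left(- \frac{8}{11} + \frac{1}{23} \left(-561\right)\right) - 218863\right) - 93148 = \left(\left(- \frac{8}{11} - \frac{561}{23}\right) - 218863\right) - 93148 = \left(- \frac{6355}{253} - 218863\right) - 93148 = - \frac{55378694}{253} - 93148 = - \frac{78945138}{253}$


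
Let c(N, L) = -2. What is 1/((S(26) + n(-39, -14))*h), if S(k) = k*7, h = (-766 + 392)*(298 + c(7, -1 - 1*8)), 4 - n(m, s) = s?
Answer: -1/22140800 ≈ -4.5166e-8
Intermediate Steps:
n(m, s) = 4 - s
h = -110704 (h = (-766 + 392)*(298 - 2) = -374*296 = -110704)
S(k) = 7*k
1/((S(26) + n(-39, -14))*h) = 1/((7*26 + (4 - 1*(-14)))*(-110704)) = 1/((182 + (4 + 14))*(-110704)) = 1/((182 + 18)*(-110704)) = 1/(200*(-110704)) = 1/(-22140800) = -1/22140800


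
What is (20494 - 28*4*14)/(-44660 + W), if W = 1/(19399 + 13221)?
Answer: -617366120/1456809199 ≈ -0.42378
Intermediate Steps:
W = 1/32620 ≈ 3.0656e-5
(20494 - 28*4*14)/(-44660 + W) = (20494 - 28*4*14)/(-44660 + 1/32620) = (20494 - 112*14)/(-1456809199/32620) = (20494 - 1568)*(-32620/1456809199) = 18926*(-32620/1456809199) = -617366120/1456809199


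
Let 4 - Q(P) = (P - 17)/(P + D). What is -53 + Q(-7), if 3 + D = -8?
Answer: -151/3 ≈ -50.333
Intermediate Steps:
D = -11 (D = -3 - 8 = -11)
Q(P) = 4 - (-17 + P)/(-11 + P) (Q(P) = 4 - (P - 17)/(P - 11) = 4 - (-17 + P)/(-11 + P))
-53 + Q(-7) = -53 + 3*(-9 - 7)/(-11 - 7) = -53 + 3*(-16)/(-18) = -53 + 3*(-1/18)*(-16) = -53 + 8/3 = -151/3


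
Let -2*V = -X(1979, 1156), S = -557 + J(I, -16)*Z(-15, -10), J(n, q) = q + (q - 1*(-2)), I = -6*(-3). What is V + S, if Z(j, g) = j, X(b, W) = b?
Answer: 1765/2 ≈ 882.50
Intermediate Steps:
I = 18
J(n, q) = 2 + 2*q (J(n, q) = q + (q + 2) = q + (2 + q) = 2 + 2*q)
S = -107 (S = -557 + (2 + 2*(-16))*(-15) = -557 + (2 - 32)*(-15) = -557 - 30*(-15) = -557 + 450 = -107)
V = 1979/2 (V = -(-1)*1979/2 = -1/2*(-1979) = 1979/2 ≈ 989.50)
V + S = 1979/2 - 107 = 1765/2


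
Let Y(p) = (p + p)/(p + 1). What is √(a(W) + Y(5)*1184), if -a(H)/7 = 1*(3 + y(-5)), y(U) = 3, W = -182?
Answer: √17382/3 ≈ 43.947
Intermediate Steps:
Y(p) = 2*p/(1 + p) (Y(p) = (2*p)/(1 + p) = 2*p/(1 + p))
a(H) = -42 (a(H) = -7*(3 + 3) = -7*6 = -42)
√(a(W) + Y(5)*1184) = √(-42 + (2*5/(1 + 5))*1184) = √(-42 + (2*5/6)*1184) = √(-42 + (2*5*(⅙))*1184) = √(-42 + (5/3)*1184) = √(-42 + 5920/3) = √(5794/3) = √17382/3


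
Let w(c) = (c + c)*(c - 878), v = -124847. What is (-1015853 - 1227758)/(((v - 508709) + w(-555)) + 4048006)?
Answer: -2243611/5005080 ≈ -0.44827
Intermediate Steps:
w(c) = 2*c*(-878 + c) (w(c) = (2*c)*(-878 + c) = 2*c*(-878 + c))
(-1015853 - 1227758)/(((v - 508709) + w(-555)) + 4048006) = (-1015853 - 1227758)/(((-124847 - 508709) + 2*(-555)*(-878 - 555)) + 4048006) = -2243611/((-633556 + 2*(-555)*(-1433)) + 4048006) = -2243611/((-633556 + 1590630) + 4048006) = -2243611/(957074 + 4048006) = -2243611/5005080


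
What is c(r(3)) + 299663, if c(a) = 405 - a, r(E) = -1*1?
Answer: 300069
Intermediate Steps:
r(E) = -1
c(r(3)) + 299663 = (405 - 1*(-1)) + 299663 = (405 + 1) + 299663 = 406 + 299663 = 300069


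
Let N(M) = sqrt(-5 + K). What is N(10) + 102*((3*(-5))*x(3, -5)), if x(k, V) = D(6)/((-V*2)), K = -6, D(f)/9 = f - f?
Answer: I*sqrt(11) ≈ 3.3166*I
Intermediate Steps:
D(f) = 0 (D(f) = 9*(f - f) = 9*0 = 0)
N(M) = I*sqrt(11) (N(M) = sqrt(-5 - 6) = sqrt(-11) = I*sqrt(11))
x(k, V) = 0 (x(k, V) = 0/((-V*2)) = 0/((-2*V)) = 0*(-1/(2*V)) = 0)
N(10) + 102*((3*(-5))*x(3, -5)) = I*sqrt(11) + 102*((3*(-5))*0) = I*sqrt(11) + 102*(-15*0) = I*sqrt(11) + 102*0 = I*sqrt(11) + 0 = I*sqrt(11)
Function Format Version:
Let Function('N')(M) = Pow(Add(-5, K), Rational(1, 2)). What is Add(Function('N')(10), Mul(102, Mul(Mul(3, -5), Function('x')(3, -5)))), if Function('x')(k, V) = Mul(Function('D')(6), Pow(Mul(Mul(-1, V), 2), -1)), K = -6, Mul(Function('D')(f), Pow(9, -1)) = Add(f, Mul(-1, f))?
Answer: Mul(I, Pow(11, Rational(1, 2))) ≈ Mul(3.3166, I)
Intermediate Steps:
Function('D')(f) = 0 (Function('D')(f) = Mul(9, Add(f, Mul(-1, f))) = Mul(9, 0) = 0)
Function('N')(M) = Mul(I, Pow(11, Rational(1, 2))) (Function('N')(M) = Pow(Add(-5, -6), Rational(1, 2)) = Pow(-11, Rational(1, 2)) = Mul(I, Pow(11, Rational(1, 2))))
Function('x')(k, V) = 0 (Function('x')(k, V) = Mul(0, Pow(Mul(Mul(-1, V), 2), -1)) = Mul(0, Pow(Mul(-2, V), -1)) = Mul(0, Mul(Rational(-1, 2), Pow(V, -1))) = 0)
Add(Function('N')(10), Mul(102, Mul(Mul(3, -5), Function('x')(3, -5)))) = Add(Mul(I, Pow(11, Rational(1, 2))), Mul(102, Mul(Mul(3, -5), 0))) = Add(Mul(I, Pow(11, Rational(1, 2))), Mul(102, Mul(-15, 0))) = Add(Mul(I, Pow(11, Rational(1, 2))), Mul(102, 0)) = Add(Mul(I, Pow(11, Rational(1, 2))), 0) = Mul(I, Pow(11, Rational(1, 2)))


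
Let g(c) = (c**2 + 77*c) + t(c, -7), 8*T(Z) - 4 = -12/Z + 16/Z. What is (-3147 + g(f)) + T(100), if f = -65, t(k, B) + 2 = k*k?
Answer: 59301/200 ≈ 296.50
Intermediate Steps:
T(Z) = 1/2 + 1/(2*Z) (T(Z) = 1/2 + (-12/Z + 16/Z)/8 = 1/2 + (4/Z)/8 = 1/2 + 1/(2*Z))
t(k, B) = -2 + k**2 (t(k, B) = -2 + k*k = -2 + k**2)
g(c) = -2 + 2*c**2 + 77*c (g(c) = (c**2 + 77*c) + (-2 + c**2) = -2 + 2*c**2 + 77*c)
(-3147 + g(f)) + T(100) = (-3147 + (-2 + 2*(-65)**2 + 77*(-65))) + (1/2)*(1 + 100)/100 = (-3147 + (-2 + 2*4225 - 5005)) + (1/2)*(1/100)*101 = (-3147 + (-2 + 8450 - 5005)) + 101/200 = (-3147 + 3443) + 101/200 = 296 + 101/200 = 59301/200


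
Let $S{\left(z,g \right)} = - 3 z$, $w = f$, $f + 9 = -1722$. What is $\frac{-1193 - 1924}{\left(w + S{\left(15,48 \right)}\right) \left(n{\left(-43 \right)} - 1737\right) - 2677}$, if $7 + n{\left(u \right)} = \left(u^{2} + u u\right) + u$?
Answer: $\frac{3117}{3396613} \approx 0.00091768$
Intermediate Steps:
$f = -1731$ ($f = -9 - 1722 = -1731$)
$w = -1731$
$n{\left(u \right)} = -7 + u + 2 u^{2}$ ($n{\left(u \right)} = -7 + \left(\left(u^{2} + u u\right) + u\right) = -7 + \left(\left(u^{2} + u^{2}\right) + u\right) = -7 + \left(2 u^{2} + u\right) = -7 + \left(u + 2 u^{2}\right) = -7 + u + 2 u^{2}$)
$\frac{-1193 - 1924}{\left(w + S{\left(15,48 \right)}\right) \left(n{\left(-43 \right)} - 1737\right) - 2677} = \frac{-1193 - 1924}{\left(-1731 - 45\right) \left(\left(-7 - 43 + 2 \left(-43\right)^{2}\right) - 1737\right) - 2677} = - \frac{3117}{\left(-1731 - 45\right) \left(\left(-7 - 43 + 2 \cdot 1849\right) - 1737\right) - 2677} = - \frac{3117}{- 1776 \left(\left(-7 - 43 + 3698\right) - 1737\right) - 2677} = - \frac{3117}{- 1776 \left(3648 - 1737\right) - 2677} = - \frac{3117}{\left(-1776\right) 1911 - 2677} = - \frac{3117}{-3393936 - 2677} = - \frac{3117}{-3396613} = \left(-3117\right) \left(- \frac{1}{3396613}\right) = \frac{3117}{3396613}$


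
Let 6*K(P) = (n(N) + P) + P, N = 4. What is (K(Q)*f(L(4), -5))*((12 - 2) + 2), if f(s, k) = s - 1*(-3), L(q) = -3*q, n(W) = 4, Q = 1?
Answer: -108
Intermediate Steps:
K(P) = ⅔ + P/3 (K(P) = ((4 + P) + P)/6 = (4 + 2*P)/6 = ⅔ + P/3)
f(s, k) = 3 + s (f(s, k) = s + 3 = 3 + s)
(K(Q)*f(L(4), -5))*((12 - 2) + 2) = ((⅔ + (⅓)*1)*(3 - 3*4))*((12 - 2) + 2) = ((⅔ + ⅓)*(3 - 12))*(10 + 2) = (1*(-9))*12 = -9*12 = -108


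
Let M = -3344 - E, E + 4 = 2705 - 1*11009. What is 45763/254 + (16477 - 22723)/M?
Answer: 28197631/157607 ≈ 178.91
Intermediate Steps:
E = -8308 (E = -4 + (2705 - 1*11009) = -4 + (2705 - 11009) = -4 - 8304 = -8308)
M = 4964 (M = -3344 - 1*(-8308) = -3344 + 8308 = 4964)
45763/254 + (16477 - 22723)/M = 45763/254 + (16477 - 22723)/4964 = 45763*(1/254) - 6246*1/4964 = 45763/254 - 3123/2482 = 28197631/157607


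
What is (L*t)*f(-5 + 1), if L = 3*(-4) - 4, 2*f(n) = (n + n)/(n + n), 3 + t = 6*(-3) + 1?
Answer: 160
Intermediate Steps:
t = -20 (t = -3 + (6*(-3) + 1) = -3 + (-18 + 1) = -3 - 17 = -20)
f(n) = 1/2 (f(n) = ((n + n)/(n + n))/2 = ((2*n)/((2*n)))/2 = ((2*n)*(1/(2*n)))/2 = (1/2)*1 = 1/2)
L = -16 (L = -12 - 4 = -16)
(L*t)*f(-5 + 1) = -16*(-20)*(1/2) = 320*(1/2) = 160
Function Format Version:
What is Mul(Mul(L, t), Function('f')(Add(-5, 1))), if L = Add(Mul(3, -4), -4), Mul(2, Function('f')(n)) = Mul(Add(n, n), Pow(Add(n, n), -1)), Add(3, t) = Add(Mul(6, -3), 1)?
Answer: 160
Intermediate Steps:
t = -20 (t = Add(-3, Add(Mul(6, -3), 1)) = Add(-3, Add(-18, 1)) = Add(-3, -17) = -20)
Function('f')(n) = Rational(1, 2) (Function('f')(n) = Mul(Rational(1, 2), Mul(Add(n, n), Pow(Add(n, n), -1))) = Mul(Rational(1, 2), Mul(Mul(2, n), Pow(Mul(2, n), -1))) = Mul(Rational(1, 2), Mul(Mul(2, n), Mul(Rational(1, 2), Pow(n, -1)))) = Mul(Rational(1, 2), 1) = Rational(1, 2))
L = -16 (L = Add(-12, -4) = -16)
Mul(Mul(L, t), Function('f')(Add(-5, 1))) = Mul(Mul(-16, -20), Rational(1, 2)) = Mul(320, Rational(1, 2)) = 160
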